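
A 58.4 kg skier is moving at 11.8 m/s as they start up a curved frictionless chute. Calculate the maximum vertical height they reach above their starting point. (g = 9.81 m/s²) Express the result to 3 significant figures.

h = 7.10 m

Setting KE at the bottom equal to PE gained: ½mv² = mgh
h = v²/(2g) = 11.8²/(2 × 9.81) = 7.097 m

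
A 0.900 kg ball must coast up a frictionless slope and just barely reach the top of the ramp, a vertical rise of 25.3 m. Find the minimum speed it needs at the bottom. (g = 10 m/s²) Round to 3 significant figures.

At the top it is momentarily at rest, so all KE converts to PE: ½mv² = mgh
v = √(2gh) = √(2 × 10 × 25.3) = 22.49 m/s

v = 22.5 m/s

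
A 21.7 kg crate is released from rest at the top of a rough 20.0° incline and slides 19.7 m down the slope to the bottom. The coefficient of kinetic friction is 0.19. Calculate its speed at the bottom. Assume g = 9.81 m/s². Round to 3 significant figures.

Taking the bottom as reference, mgh = ½mv² + μ_k N L with h = L sinθ, N = mg cosθ:
mgh = mgL sinθ = (21.7)(9.81)(19.7)sin20.0° = 1434.3 J
W_f = μ_k mg cosθ · L = (0.19)(21.7)(9.81)cos20.0°·19.7 = 748.7 J
½mv² = 1434.3 − 748.7 = 685.58 J
v = √(2 × 685.58/21.7) = 7.949 m/s

v = 7.95 m/s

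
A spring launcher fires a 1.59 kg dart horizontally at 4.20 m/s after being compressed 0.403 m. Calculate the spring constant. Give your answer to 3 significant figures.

½kx² = ½mv²
k = mv²/x² = (1.59)(4.20)²/(0.403)² = 172.7 N/m

k = 173 N/m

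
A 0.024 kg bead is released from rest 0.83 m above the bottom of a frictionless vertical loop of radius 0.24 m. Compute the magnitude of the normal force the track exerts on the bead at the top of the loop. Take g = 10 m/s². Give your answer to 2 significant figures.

Energy from release to top (height 2r): mgh = ½mv_top² + mg(2r)
v_top² = 2g(h − 2r) = 2(10)(0.83 − 0.4800) = 7.0000 m²/s²
At the top, both N and weight point toward the centre: N + mg = mv_top²/r
N = m(v_top²/r − g) = 0.024(7.0000/0.24 − 10) = 0.4600 N

N = 0.46 N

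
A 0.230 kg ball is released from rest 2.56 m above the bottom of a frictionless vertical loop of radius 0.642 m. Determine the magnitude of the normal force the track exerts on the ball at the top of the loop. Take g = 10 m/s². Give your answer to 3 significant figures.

Energy from release to top (height 2r): mgh = ½mv_top² + mg(2r)
v_top² = 2g(h − 2r) = 2(10)(2.56 − 1.284) = 25.520 m²/s²
At the top, both N and weight point toward the centre: N + mg = mv_top²/r
N = m(v_top²/r − g) = 0.230(25.520/0.642 − 10) = 6.843 N

N = 6.84 N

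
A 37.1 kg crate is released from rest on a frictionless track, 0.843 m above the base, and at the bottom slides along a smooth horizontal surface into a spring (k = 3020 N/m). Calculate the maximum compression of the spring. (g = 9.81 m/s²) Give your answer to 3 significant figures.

Gravitational PE at the top equals spring PE at max compression: mgh = ½kx²
x = √(2mgh/k) = √(2 × 37.1 × 9.81 × 0.843 / 3020) = 0.4508 m

x = 0.451 m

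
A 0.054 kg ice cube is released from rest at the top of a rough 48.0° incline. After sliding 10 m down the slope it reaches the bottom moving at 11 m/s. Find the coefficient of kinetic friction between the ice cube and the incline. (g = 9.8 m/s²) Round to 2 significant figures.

μ_k = 0.19

Energy balance down the incline: mg L sinθ − ½mv² = μ_k (mg cosθ) L
mgL sinθ = 3.9327 J; ½mv² = 3.2670 J
W_f = 3.9327 − 3.2670 = 0.6657 J
μ_k = W_f/(mg cosθ · L) = 0.6657/(0.3541 × 10) = 0.1880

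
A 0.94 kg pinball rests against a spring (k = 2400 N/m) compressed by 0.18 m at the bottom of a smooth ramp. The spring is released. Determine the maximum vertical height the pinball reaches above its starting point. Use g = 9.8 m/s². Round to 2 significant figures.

Energy conservation from release to the highest point: ½kx² = mgh
h = kx²/(2mg) = (2400)(0.18)²/(2 × 0.94 × 9.8) = 4.221 m

h = 4.2 m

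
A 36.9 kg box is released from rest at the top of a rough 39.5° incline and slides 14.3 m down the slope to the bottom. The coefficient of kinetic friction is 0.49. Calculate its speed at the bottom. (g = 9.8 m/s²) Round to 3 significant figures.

v = 8.50 m/s

Work–energy: mg(L sinθ) − μ_k(mg cosθ)L = ½mv²
mgh = mgL sinθ = (36.9)(9.8)(14.3)sin39.5° = 3289.3 J
W_f = μ_k mg cosθ · L = (0.49)(36.9)(9.8)cos39.5°·14.3 = 1955 J
½mv² = 3289.3 − 1955 = 1334.1 J
v = √(2 × 1334.1/36.9) = 8.503 m/s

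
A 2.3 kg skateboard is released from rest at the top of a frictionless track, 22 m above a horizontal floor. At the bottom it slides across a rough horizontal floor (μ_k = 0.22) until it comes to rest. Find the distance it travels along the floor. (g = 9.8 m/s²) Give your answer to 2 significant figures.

d = 100 m

Applying the work–energy principle:
At rest all PE has been dissipated by friction: mgh = μ_k m g d
d = h/μ_k = 22/0.22 = 100.0 m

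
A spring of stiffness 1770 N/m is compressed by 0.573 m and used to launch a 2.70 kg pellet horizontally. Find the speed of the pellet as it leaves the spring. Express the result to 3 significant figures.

The pellet leaves the spring when the spring is at natural length, so ½kx² = ½mv²
v = x√(k/m) = 0.573 × √(1770/2.70) = 14.67 m/s

v = 14.7 m/s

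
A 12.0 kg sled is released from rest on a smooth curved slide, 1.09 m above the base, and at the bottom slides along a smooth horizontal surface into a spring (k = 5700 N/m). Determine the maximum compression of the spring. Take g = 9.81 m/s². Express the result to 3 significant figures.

At max compression the sled is momentarily at rest: mgh = ½kx²
x = √(2mgh/k) = √(2 × 12.0 × 9.81 × 1.09 / 5700) = 0.2122 m

x = 0.212 m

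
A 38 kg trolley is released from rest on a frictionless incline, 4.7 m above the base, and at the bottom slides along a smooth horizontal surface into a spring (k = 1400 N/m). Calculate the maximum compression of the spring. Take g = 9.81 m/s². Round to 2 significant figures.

x = 1.6 m

Gravitational PE at the top equals spring PE at max compression: mgh = ½kx²
x = √(2mgh/k) = √(2 × 38 × 9.81 × 4.7 / 1400) = 1.582 m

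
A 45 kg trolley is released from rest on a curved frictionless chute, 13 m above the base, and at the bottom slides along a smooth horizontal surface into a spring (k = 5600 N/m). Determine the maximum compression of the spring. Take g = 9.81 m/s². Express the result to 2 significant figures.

At max compression the trolley is momentarily at rest: mgh = ½kx²
x = √(2mgh/k) = √(2 × 45 × 9.81 × 13 / 5600) = 1.432 m

x = 1.4 m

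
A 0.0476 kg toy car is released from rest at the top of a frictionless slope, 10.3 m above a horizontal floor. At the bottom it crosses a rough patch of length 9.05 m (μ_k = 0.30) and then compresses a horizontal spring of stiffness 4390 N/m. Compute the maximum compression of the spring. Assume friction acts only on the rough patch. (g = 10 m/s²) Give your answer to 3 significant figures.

Initial energy: E₁ = mgh = (0.0476)(10)(10.3) = 4.9028 J
Friction removes W_f = μ_k mg d = (0.30)(0.0476)(10)(9.05) = 1.292 J
Energy reaching the spring: E = 4.9028 − 1.292 = 3.6105 J
At max compression ½kx² = E ⇒ x = √(2E/k) = √(2 × 3.6105/4390) = 0.04056 m

x = 0.0406 m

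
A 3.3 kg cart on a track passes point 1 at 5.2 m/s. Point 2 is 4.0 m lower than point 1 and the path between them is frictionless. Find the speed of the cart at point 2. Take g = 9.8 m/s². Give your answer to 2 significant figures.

v = 10 m/s

Equating total energy at the two states: ½mv₀² + mgh = ½mv²
v² = v₀² + 2gh = (5.2)² + 2(9.8)(4.0) = 105.44
v = √105.44 = 10.27 m/s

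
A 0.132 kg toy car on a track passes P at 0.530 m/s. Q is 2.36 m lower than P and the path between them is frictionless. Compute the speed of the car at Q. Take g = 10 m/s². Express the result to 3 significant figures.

Energy conservation between the two points: ½mv₀² + mgh = ½mv²
The mass cancels from both sides.
v² = v₀² + 2gh = (0.530)² + 2(10)(2.36) = 47.481
v = √47.481 = 6.891 m/s

v = 6.89 m/s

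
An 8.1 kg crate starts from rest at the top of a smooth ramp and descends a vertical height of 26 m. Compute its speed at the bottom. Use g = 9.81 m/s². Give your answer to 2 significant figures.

By conservation of mechanical energy, mgh = ½mv²
v = √(2gh) = √(2 × 9.81 × 26) = √510.12 = 22.59 m/s

v = 23 m/s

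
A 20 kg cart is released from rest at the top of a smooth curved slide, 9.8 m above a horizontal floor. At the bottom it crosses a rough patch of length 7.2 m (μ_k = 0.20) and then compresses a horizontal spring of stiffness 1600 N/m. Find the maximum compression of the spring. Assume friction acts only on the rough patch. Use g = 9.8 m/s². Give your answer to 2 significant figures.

Initial energy: E₁ = mgh = (20)(9.8)(9.8) = 1920.8 J
Friction removes W_f = μ_k mg d = (0.20)(20)(9.8)(7.2) = 282.2 J
Energy reaching the spring: E = 1920.8 − 282.2 = 1638.6 J
At max compression ½kx² = E ⇒ x = √(2E/k) = √(2 × 1638.6/1600) = 1.431 m

x = 1.4 m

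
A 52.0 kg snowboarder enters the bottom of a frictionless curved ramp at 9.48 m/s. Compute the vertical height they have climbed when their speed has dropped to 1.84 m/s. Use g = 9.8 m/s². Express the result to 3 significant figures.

h = 4.41 m

Conservation of energy: ½mv₁² = ½mv₂² + mgh
h = (v₁² − v₂²)/(2g) = (9.48² − 1.84²)/(2 × 9.8) = 4.412 m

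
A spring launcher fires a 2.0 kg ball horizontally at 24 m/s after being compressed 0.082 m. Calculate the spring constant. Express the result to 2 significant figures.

k = 170000 N/m

Energy stored in the spring equals the launch KE: ½kx² = ½mv²
k = mv²/x² = (2.0)(24)²/(0.082)² = 171327 N/m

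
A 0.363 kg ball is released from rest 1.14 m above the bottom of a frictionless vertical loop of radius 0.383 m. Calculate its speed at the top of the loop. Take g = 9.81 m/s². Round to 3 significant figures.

v = 2.71 m/s

Energy conservation: mgh = ½mv_top² + mg(2r)
v_top² = 2g(h − 2r) = 2(9.81)(1.14 − 0.7660) = 7.338
v_top = 2.709 m/s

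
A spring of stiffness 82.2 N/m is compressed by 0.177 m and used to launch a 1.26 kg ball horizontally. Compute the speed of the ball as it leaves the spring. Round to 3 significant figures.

Conservation of energy: ½kx² = ½mv²
v = x√(k/m) = 0.177 × √(82.2/1.26) = 1.430 m/s

v = 1.43 m/s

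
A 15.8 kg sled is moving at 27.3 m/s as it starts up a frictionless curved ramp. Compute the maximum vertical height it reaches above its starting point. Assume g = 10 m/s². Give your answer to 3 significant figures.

h = 37.3 m

Setting KE at the bottom equal to PE gained: ½mv² = mgh
h = v²/(2g) = 27.3²/(2 × 10) = 37.26 m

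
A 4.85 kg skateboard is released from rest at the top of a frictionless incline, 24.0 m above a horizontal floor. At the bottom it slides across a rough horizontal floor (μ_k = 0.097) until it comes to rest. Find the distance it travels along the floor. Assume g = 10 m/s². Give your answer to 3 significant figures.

d = 247 m

Applying the work–energy principle:
At rest all PE has been dissipated by friction: mgh = μ_k m g d
d = h/μ_k = 24.0/0.097 = 247.4 m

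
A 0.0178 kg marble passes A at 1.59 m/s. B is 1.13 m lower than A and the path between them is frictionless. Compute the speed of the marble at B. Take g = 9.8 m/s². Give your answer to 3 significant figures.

v = 4.97 m/s

By conservation of mechanical energy, ½mv₀² + mgh = ½mv²
v² = v₀² + 2gh = (1.59)² + 2(9.8)(1.13) = 24.676
v = √24.676 = 4.968 m/s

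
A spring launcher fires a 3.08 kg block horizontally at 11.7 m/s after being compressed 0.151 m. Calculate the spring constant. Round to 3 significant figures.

k = 18500 N/m

Spring PE at full compression equals KE at release: ½kx² = ½mv²
k = mv²/x² = (3.08)(11.7)²/(0.151)² = 18491 N/m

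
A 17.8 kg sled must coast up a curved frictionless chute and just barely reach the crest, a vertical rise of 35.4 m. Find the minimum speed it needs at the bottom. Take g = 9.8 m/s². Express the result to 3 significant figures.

v = 26.3 m/s

At the top it is momentarily at rest, so all KE converts to PE: ½mv² = mgh
v = √(2gh) = √(2 × 9.8 × 35.4) = 26.34 m/s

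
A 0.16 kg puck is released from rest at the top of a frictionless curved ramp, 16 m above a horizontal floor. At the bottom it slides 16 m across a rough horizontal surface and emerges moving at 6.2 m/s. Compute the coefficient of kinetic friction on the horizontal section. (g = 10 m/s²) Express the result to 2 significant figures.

Energy bookkeeping (friction removes W_f = μ_k N d):
mgh = ½mv² + μ_k m g d
mgh = 25.600 J; ½mv² = 3.0752 J
W_f = 25.600 − 3.0752 = 22.52 J
μ_k = W_f/(mg·d) = 22.52/(1.600 × 16) = 0.8799

μ_k = 0.88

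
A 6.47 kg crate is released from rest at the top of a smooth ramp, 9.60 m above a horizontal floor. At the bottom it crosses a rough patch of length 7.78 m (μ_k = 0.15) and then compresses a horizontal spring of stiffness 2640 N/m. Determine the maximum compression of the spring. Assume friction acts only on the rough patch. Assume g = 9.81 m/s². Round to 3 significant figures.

Initial energy: E₁ = mgh = (6.47)(9.81)(9.60) = 609.32 J
Friction removes W_f = μ_k mg d = (0.15)(6.47)(9.81)(7.78) = 74.07 J
Energy reaching the spring: E = 609.32 − 74.07 = 535.25 J
At max compression ½kx² = E ⇒ x = √(2E/k) = √(2 × 535.25/2640) = 0.6368 m

x = 0.637 m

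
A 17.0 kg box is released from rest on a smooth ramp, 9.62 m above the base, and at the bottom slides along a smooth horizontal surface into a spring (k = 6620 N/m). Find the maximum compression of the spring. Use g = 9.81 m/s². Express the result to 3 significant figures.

x = 0.696 m

At max compression the box is momentarily at rest: mgh = ½kx²
x = √(2mgh/k) = √(2 × 17.0 × 9.81 × 9.62 / 6620) = 0.6962 m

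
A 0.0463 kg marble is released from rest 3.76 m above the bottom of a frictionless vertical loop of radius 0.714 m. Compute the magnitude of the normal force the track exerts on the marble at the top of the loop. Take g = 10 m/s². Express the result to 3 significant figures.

Energy from release to top (height 2r): mgh = ½mv_top² + mg(2r)
v_top² = 2g(h − 2r) = 2(10)(3.76 − 1.428) = 46.640 m²/s²
At the top, both N and weight point toward the centre: N + mg = mv_top²/r
N = m(v_top²/r − g) = 0.0463(46.640/0.714 − 10) = 2.561 N

N = 2.56 N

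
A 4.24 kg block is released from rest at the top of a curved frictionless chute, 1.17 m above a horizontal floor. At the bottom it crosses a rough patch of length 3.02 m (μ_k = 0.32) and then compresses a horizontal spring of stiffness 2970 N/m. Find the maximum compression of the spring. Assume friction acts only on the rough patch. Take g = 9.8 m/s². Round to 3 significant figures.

Initial energy: E₁ = mgh = (4.24)(9.8)(1.17) = 48.616 J
Friction removes W_f = μ_k mg d = (0.32)(4.24)(9.8)(3.02) = 40.16 J
Energy reaching the spring: E = 48.616 − 40.16 = 8.4600 J
At max compression ½kx² = E ⇒ x = √(2E/k) = √(2 × 8.4600/2970) = 0.07548 m

x = 0.0755 m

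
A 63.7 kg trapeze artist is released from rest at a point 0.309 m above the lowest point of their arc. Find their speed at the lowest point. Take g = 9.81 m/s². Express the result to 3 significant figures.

Equating total energy at the two states: mgh = ½mv²
The mass cancels from both sides.
v = √(2gh) = √(2 × 9.81 × 0.309) = √6.0626 = 2.462 m/s

v = 2.46 m/s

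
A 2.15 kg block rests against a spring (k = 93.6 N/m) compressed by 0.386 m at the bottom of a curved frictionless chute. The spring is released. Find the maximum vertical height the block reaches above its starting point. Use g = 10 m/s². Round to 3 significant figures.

Energy conservation from release to the highest point: ½kx² = mgh
h = kx²/(2mg) = (93.6)(0.386)²/(2 × 2.15 × 10) = 0.3243 m

h = 0.324 m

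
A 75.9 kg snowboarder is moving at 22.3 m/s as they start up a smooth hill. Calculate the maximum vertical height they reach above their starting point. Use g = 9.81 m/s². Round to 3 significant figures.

h = 25.3 m

Setting KE at the bottom equal to PE gained: ½mv² = mgh
h = v²/(2g) = 22.3²/(2 × 9.81) = 25.35 m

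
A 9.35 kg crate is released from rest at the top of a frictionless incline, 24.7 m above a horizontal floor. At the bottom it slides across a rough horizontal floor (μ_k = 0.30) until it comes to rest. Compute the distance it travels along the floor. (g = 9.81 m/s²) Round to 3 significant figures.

d = 82.3 m

Energy at the top = energy at the end + work done against friction:
At rest all PE has been dissipated by friction: mgh = μ_k m g d
d = h/μ_k = 24.7/0.30 = 82.33 m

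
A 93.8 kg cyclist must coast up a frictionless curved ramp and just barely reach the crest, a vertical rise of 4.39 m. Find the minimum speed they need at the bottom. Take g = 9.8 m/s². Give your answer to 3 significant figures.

At the top they are momentarily at rest, so all KE converts to PE: ½mv² = mgh
v = √(2gh) = √(2 × 9.8 × 4.39) = 9.276 m/s

v = 9.28 m/s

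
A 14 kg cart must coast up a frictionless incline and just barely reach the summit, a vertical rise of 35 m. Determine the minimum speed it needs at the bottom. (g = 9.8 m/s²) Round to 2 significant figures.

v = 26 m/s

At the top it is momentarily at rest, so all KE converts to PE: ½mv² = mgh
v = √(2gh) = √(2 × 9.8 × 35) = 26.19 m/s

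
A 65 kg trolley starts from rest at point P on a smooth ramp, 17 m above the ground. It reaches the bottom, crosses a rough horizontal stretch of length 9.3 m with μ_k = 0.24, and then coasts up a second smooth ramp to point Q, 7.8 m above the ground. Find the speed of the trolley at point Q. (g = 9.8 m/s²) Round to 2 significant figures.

Energy at P: mgh₁ = (65)(9.8)(17) = 10829 J
Friction loss: W_f = μ_k mg d = 1422 J
At Q: ½mv² + mgh₂ = mgh₁ − W_f
½mv² = 10829 − 1422 − 4968.6 = 4438.6 J
v = √(2 × 4438.6/65) = 11.69 m/s

v = 12 m/s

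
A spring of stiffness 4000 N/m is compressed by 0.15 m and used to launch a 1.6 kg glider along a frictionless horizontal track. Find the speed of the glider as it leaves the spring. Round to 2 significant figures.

v = 7.5 m/s

Conservation of energy: ½kx² = ½mv²
v = x√(k/m) = 0.15 × √(4000/1.6) = 7.500 m/s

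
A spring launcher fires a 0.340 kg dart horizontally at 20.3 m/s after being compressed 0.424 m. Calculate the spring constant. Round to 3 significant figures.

Energy stored in the spring equals the launch KE: ½kx² = ½mv²
k = mv²/x² = (0.340)(20.3)²/(0.424)² = 779.4 N/m

k = 779 N/m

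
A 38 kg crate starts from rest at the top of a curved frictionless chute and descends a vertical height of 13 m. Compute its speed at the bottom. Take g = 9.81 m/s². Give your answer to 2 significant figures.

Equating total energy at the two states: mgh = ½mv²
The mass cancels from both sides.
v = √(2gh) = √(2 × 9.81 × 13) = √255.06 = 15.97 m/s

v = 16 m/s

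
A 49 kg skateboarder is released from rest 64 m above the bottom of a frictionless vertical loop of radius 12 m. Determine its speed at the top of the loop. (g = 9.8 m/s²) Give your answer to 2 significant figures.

Energy conservation: mgh = ½mv_top² + mg(2r)
v_top² = 2g(h − 2r) = 2(9.8)(64 − 24.00) = 784.0
v_top = 28.00 m/s

v = 28 m/s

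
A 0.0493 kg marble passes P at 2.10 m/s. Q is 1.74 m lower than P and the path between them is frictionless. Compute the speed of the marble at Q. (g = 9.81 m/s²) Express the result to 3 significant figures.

v = 6.21 m/s

Energy conservation between the two points: ½mv₀² + mgh = ½mv²
v² = v₀² + 2gh = (2.10)² + 2(9.81)(1.74) = 38.549
v = √38.549 = 6.209 m/s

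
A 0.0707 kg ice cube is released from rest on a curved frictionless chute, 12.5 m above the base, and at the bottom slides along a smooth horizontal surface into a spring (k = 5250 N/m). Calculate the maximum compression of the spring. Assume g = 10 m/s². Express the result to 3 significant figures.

Gravitational PE at the top equals spring PE at max compression: mgh = ½kx²
x = √(2mgh/k) = √(2 × 0.0707 × 10 × 12.5 / 5250) = 0.05802 m

x = 0.0580 m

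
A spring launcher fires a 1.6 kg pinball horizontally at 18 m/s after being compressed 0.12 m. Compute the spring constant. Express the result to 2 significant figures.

k = 36000 N/m

Spring PE at full compression equals KE at release: ½kx² = ½mv²
k = mv²/x² = (1.6)(18)²/(0.12)² = 36000 N/m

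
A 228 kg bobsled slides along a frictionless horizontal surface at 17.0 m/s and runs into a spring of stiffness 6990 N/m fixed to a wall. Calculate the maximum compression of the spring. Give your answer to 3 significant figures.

At max compression the bobsled is momentarily at rest: ½mv² = ½kx²
x = v√(m/k) = 17.0 × √(228/6990) = 3.070 m

x = 3.07 m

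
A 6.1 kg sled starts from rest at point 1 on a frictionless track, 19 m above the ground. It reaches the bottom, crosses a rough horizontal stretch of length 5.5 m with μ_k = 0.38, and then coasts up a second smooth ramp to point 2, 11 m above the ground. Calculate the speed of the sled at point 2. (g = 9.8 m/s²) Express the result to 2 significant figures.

v = 11 m/s

Energy at 1: mgh₁ = (6.1)(9.8)(19) = 1135.8 J
Friction loss: W_f = μ_k mg d = 124.9 J
At 2: ½mv² + mgh₂ = mgh₁ − W_f
½mv² = 1135.8 − 124.9 − 657.58 = 353.30 J
v = √(2 × 353.30/6.1) = 10.76 m/s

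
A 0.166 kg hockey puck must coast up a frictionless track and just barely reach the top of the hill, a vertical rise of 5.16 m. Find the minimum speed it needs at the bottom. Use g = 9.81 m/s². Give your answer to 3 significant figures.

v = 10.1 m/s

At the top it is momentarily at rest, so all KE converts to PE: ½mv² = mgh
v = √(2gh) = √(2 × 9.81 × 5.16) = 10.06 m/s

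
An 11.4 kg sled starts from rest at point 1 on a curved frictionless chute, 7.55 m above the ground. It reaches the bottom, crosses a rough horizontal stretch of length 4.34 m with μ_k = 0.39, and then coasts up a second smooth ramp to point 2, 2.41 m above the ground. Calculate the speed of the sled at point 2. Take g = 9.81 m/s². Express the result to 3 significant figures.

v = 8.22 m/s

Energy at 1: mgh₁ = (11.4)(9.81)(7.55) = 844.35 J
Friction loss: W_f = μ_k mg d = 189.3 J
At 2: ½mv² + mgh₂ = mgh₁ − W_f
½mv² = 844.35 − 189.3 − 269.52 = 385.54 J
v = √(2 × 385.54/11.4) = 8.224 m/s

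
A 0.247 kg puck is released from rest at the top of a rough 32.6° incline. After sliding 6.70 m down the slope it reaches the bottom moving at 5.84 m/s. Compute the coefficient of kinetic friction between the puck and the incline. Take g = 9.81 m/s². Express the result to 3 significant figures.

μ_k = 0.332

Energy balance down the incline: mg L sinθ − ½mv² = μ_k (mg cosθ) L
mgL sinθ = 8.7467 J; ½mv² = 4.2120 J
W_f = 8.7467 − 4.2120 = 4.535 J
μ_k = W_f/(mg cosθ · L) = 4.535/(2.041 × 6.70) = 0.3316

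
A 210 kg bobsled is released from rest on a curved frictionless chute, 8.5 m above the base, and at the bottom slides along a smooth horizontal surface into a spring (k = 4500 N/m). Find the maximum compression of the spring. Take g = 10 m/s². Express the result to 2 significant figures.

Energy conservation (no friction) from release to max compression: mgh = ½kx²
x = √(2mgh/k) = √(2 × 210 × 10 × 8.5 / 4500) = 2.817 m

x = 2.8 m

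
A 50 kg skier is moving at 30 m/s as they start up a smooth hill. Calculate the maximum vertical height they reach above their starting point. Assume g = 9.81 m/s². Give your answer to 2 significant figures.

Setting KE at the bottom equal to PE gained: ½mv² = mgh
h = v²/(2g) = 30²/(2 × 9.81) = 45.87 m

h = 46 m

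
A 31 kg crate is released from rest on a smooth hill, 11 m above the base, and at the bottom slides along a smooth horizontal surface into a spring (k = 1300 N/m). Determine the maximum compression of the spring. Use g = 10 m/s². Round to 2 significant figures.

Gravitational PE at the top equals spring PE at max compression: mgh = ½kx²
x = √(2mgh/k) = √(2 × 31 × 10 × 11 / 1300) = 2.290 m

x = 2.3 m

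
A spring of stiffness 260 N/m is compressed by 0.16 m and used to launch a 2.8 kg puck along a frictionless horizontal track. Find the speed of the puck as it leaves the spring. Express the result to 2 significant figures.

The puck leaves the spring when the spring is at natural length, so ½kx² = ½mv²
v = x√(k/m) = 0.16 × √(260/2.8) = 1.542 m/s

v = 1.5 m/s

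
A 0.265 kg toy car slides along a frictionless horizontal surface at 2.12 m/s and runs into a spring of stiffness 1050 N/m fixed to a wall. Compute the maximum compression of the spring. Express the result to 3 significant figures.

x = 0.0337 m

All KE is stored as spring PE at maximum compression: ½mv² = ½kx²
x = v√(m/k) = 2.12 × √(0.265/1050) = 0.03368 m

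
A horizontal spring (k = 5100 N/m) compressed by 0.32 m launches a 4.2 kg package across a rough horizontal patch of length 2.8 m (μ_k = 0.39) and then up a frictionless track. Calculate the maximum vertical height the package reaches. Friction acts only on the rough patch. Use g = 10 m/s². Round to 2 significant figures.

h = 5.1 m

Spring energy: E₀ = ½kx² = ½(5100)(0.32)² = 261.12 J
Friction: W_f = μ_k mg d = (0.39)(4.2)(10)(2.8) = 45.86 J
Energy at base of ramp: E = 261.12 − 45.86 = 215.26 J
At max height all remaining energy is PE: mgh = E ⇒ h = E/(mg) = 215.26/(4.2 × 10) = 5.125 m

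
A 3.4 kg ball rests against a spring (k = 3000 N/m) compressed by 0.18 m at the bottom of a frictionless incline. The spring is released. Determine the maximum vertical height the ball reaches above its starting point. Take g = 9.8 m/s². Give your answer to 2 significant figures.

h = 1.5 m

All spring PE becomes gravitational PE at the highest point: ½kx² = mgh
h = kx²/(2mg) = (3000)(0.18)²/(2 × 3.4 × 9.8) = 1.459 m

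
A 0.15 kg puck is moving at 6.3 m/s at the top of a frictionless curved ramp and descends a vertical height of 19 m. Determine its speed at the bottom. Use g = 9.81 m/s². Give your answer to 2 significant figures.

v = 20 m/s

Equating total energy at the two states: ½mv₀² + mgh = ½mv²
v² = v₀² + 2gh = (6.3)² + 2(9.81)(19) = 412.47
v = √412.47 = 20.31 m/s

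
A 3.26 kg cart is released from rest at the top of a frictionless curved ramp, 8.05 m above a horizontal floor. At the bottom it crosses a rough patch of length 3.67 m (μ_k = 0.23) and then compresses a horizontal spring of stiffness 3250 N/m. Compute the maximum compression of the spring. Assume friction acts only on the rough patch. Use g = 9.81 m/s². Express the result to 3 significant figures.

x = 0.377 m

Initial energy: E₁ = mgh = (3.26)(9.81)(8.05) = 257.44 J
Friction removes W_f = μ_k mg d = (0.23)(3.26)(9.81)(3.67) = 26.99 J
Energy reaching the spring: E = 257.44 − 26.99 = 230.45 J
At max compression ½kx² = E ⇒ x = √(2E/k) = √(2 × 230.45/3250) = 0.3766 m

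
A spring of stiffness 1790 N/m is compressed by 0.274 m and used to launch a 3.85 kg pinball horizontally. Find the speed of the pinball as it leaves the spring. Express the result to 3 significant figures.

Spring PE converts entirely to kinetic energy: ½kx² = ½mv²
v = x√(k/m) = 0.274 × √(1790/3.85) = 5.908 m/s

v = 5.91 m/s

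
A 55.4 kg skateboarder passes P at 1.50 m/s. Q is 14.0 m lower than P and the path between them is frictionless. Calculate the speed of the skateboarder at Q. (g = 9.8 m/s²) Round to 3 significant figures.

v = 16.6 m/s

Energy conservation between the two points: ½mv₀² + mgh = ½mv²
The mass cancels from both sides.
v² = v₀² + 2gh = (1.50)² + 2(9.8)(14.0) = 276.65
v = √276.65 = 16.63 m/s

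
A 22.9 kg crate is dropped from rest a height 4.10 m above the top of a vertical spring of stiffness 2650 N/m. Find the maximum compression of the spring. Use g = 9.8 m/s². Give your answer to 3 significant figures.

x = 0.922 m

Take the reference level at the top of the uncompressed spring. At max compression the crate has fallen H + x and is momentarily at rest:
mg(H + x) = ½kx²
½(2650)x² − (22.9)(9.8)x − (22.9)(9.8)(4.10) = 0
1325x² − 224.4x − 920.1 = 0
x = [224.4 + √(50364 + 4.8766e+06)]/(2 × 1325) = 0.9223 m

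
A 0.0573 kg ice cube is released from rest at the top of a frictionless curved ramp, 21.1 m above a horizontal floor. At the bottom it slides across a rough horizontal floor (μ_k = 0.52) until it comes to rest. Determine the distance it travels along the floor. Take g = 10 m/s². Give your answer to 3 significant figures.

d = 40.6 m

Energy bookkeeping (friction removes W_f = μ_k N d):
At rest all PE has been dissipated by friction: mgh = μ_k m g d
d = h/μ_k = 21.1/0.52 = 40.58 m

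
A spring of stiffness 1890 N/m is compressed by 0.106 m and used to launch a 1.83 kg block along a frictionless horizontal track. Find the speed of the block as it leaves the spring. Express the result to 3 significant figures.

v = 3.41 m/s

Spring PE converts entirely to kinetic energy: ½kx² = ½mv²
v = x√(k/m) = 0.106 × √(1890/1.83) = 3.407 m/s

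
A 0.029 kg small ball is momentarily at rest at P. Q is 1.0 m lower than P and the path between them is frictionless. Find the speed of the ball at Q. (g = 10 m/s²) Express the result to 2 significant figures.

Energy conservation between the two points: mgh = ½mv²
The mass cancels from both sides.
v = √(2gh) = √(2 × 10 × 1.0) = √20.000 = 4.472 m/s

v = 4.5 m/s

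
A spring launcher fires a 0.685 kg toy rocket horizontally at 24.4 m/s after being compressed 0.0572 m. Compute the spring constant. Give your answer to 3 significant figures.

Energy stored in the spring equals the launch KE: ½kx² = ½mv²
k = mv²/x² = (0.685)(24.4)²/(0.0572)² = 124646 N/m

k = 125000 N/m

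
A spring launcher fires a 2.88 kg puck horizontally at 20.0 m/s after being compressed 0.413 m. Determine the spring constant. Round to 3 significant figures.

½kx² = ½mv²
k = mv²/x² = (2.88)(20.0)²/(0.413)² = 6754 N/m

k = 6750 N/m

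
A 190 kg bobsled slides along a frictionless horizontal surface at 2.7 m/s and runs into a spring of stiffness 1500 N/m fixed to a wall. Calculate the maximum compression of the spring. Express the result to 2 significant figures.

x = 0.96 m

All KE is stored as spring PE at maximum compression: ½mv² = ½kx²
x = v√(m/k) = 2.7 × √(190/1500) = 0.9609 m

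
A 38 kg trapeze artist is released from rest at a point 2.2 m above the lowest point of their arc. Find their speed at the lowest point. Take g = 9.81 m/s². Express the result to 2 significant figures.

By conservation of mechanical energy, mgh = ½mv²
v = √(2gh) = √(2 × 9.81 × 2.2) = √43.164 = 6.570 m/s

v = 6.6 m/s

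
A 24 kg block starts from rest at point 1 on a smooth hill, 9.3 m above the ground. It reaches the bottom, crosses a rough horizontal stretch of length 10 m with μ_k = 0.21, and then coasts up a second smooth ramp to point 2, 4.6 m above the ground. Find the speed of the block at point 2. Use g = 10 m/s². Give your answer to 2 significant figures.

Energy at 1: mgh₁ = (24)(10)(9.3) = 2232.0 J
Friction loss: W_f = μ_k mg d = 504.0 J
At 2: ½mv² + mgh₂ = mgh₁ − W_f
½mv² = 2232.0 − 504.0 − 1104.0 = 624.00 J
v = √(2 × 624.00/24) = 7.211 m/s

v = 7.2 m/s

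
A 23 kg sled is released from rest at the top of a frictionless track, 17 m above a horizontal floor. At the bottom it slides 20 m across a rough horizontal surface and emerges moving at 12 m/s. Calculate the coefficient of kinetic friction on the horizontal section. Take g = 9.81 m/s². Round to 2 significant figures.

Energy at the top = energy at the end + work done against friction:
mgh = ½mv² + μ_k m g d
mgh = 3835.7 J; ½mv² = 1656.0 J
W_f = 3835.7 − 1656.0 = 2180 J
μ_k = W_f/(mg·d) = 2180/(225.6 × 20) = 0.4830

μ_k = 0.48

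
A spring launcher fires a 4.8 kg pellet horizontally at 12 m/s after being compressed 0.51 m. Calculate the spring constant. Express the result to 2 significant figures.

k = 2700 N/m

½kx² = ½mv²
k = mv²/x² = (4.8)(12)²/(0.51)² = 2657 N/m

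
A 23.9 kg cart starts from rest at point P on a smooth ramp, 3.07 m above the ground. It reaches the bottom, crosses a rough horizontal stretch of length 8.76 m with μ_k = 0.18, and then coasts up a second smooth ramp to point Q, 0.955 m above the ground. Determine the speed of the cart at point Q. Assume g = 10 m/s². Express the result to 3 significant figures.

v = 3.28 m/s

Energy at P: mgh₁ = (23.9)(10)(3.07) = 733.73 J
Friction loss: W_f = μ_k mg d = 376.9 J
At Q: ½mv² + mgh₂ = mgh₁ − W_f
½mv² = 733.73 − 376.9 − 228.25 = 128.63 J
v = √(2 × 128.63/23.9) = 3.281 m/s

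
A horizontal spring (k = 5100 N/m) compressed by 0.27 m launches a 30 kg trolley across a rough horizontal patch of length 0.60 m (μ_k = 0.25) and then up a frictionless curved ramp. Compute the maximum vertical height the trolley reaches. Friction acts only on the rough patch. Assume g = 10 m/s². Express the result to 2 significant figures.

h = 0.47 m

Spring energy: E₀ = ½kx² = ½(5100)(0.27)² = 185.90 J
Friction: W_f = μ_k mg d = (0.25)(30)(10)(0.60) = 45.00 J
Energy at base of ramp: E = 185.90 − 45.00 = 140.90 J
At max height all remaining energy is PE: mgh = E ⇒ h = E/(mg) = 140.90/(30 × 10) = 0.4697 m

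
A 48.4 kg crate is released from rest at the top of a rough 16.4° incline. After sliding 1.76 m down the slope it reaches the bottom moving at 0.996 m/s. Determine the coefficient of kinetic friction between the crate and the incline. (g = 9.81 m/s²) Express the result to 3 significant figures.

μ_k = 0.264

mgh = ½mv² + μ_k (mg cosθ) L, with h = L sinθ
mgL sinθ = 235.94 J; ½mv² = 24.007 J
W_f = 235.94 − 24.007 = 211.9 J
μ_k = W_f/(mg cosθ · L) = 211.9/(455.5 × 1.76) = 0.2644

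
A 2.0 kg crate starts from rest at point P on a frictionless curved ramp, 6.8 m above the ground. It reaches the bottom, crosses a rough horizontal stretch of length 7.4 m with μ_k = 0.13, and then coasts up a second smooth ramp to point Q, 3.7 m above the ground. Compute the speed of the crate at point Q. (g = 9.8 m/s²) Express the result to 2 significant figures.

v = 6.5 m/s

Energy at P: mgh₁ = (2.0)(9.8)(6.8) = 133.28 J
Friction loss: W_f = μ_k mg d = 18.86 J
At Q: ½mv² + mgh₂ = mgh₁ − W_f
½mv² = 133.28 − 18.86 − 72.520 = 41.905 J
v = √(2 × 41.905/2.0) = 6.473 m/s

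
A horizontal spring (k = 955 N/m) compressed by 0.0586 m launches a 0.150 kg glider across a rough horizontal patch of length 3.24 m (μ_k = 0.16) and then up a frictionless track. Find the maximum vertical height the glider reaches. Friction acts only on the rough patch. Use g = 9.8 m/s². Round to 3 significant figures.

h = 0.597 m

Spring energy: E₀ = ½kx² = ½(955)(0.0586)² = 1.6397 J
Friction: W_f = μ_k mg d = (0.16)(0.150)(9.8)(3.24) = 0.7620 J
Energy at base of ramp: E = 1.6397 − 0.7620 = 0.87767 J
At max height all remaining energy is PE: mgh = E ⇒ h = E/(mg) = 0.87767/(0.150 × 9.8) = 0.5971 m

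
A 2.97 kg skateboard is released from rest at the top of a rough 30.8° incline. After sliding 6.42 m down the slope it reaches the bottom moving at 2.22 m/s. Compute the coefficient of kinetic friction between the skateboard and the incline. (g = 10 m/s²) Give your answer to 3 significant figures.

μ_k = 0.551

The energy dissipated by friction is the PE lost minus the KE gained:
mgL sinθ = 97.633 J; ½mv² = 7.3187 J
W_f = 97.633 − 7.3187 = 90.31 J
μ_k = W_f/(mg cosθ · L) = 90.31/(25.51 × 6.42) = 0.5514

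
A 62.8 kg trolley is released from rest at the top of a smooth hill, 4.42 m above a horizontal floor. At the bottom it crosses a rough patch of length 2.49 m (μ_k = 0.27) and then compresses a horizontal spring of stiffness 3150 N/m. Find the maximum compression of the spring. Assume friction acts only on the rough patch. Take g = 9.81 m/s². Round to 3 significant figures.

Initial energy: E₁ = mgh = (62.8)(9.81)(4.42) = 2723.0 J
Friction removes W_f = μ_k mg d = (0.27)(62.8)(9.81)(2.49) = 414.2 J
Energy reaching the spring: E = 2723.0 − 414.2 = 2308.8 J
At max compression ½kx² = E ⇒ x = √(2E/k) = √(2 × 2308.8/3150) = 1.211 m

x = 1.21 m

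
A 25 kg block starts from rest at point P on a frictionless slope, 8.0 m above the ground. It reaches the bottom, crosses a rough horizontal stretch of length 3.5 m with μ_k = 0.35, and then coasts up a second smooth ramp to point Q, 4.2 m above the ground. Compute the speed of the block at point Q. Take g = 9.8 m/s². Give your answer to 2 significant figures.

v = 7.1 m/s

Energy at P: mgh₁ = (25)(9.8)(8.0) = 1960.0 J
Friction loss: W_f = μ_k mg d = 300.1 J
At Q: ½mv² + mgh₂ = mgh₁ − W_f
½mv² = 1960.0 − 300.1 − 1029.0 = 630.88 J
v = √(2 × 630.88/25) = 7.104 m/s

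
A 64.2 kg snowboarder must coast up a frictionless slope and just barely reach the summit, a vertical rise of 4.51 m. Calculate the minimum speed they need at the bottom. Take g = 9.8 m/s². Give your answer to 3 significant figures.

v = 9.40 m/s

At the top they are momentarily at rest, so all KE converts to PE: ½mv² = mgh
v = √(2gh) = √(2 × 9.8 × 4.51) = 9.402 m/s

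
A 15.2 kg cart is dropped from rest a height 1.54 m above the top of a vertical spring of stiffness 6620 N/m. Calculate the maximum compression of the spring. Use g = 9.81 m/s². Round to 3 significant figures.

Measuring PE from the top of the relaxed spring, at max compression the cart has dropped H + x with zero KE, so:
mg(H + x) = ½kx²
½(6620)x² − (15.2)(9.81)x − (15.2)(9.81)(1.54) = 0
3310x² − 149.1x − 229.6 = 0
x = [149.1 + √(22234 + 3.0403e+06)]/(2 × 3310) = 0.2869 m

x = 0.287 m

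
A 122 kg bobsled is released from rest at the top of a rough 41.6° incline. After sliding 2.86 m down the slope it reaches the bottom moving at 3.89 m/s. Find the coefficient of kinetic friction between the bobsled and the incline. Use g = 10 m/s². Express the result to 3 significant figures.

μ_k = 0.534

Energy balance down the incline: mg L sinθ − ½mv² = μ_k (mg cosθ) L
mgL sinθ = 2316.6 J; ½mv² = 923.06 J
W_f = 2316.6 − 923.06 = 1394 J
μ_k = W_f/(mg cosθ · L) = 1394/(912.3 × 2.86) = 0.5341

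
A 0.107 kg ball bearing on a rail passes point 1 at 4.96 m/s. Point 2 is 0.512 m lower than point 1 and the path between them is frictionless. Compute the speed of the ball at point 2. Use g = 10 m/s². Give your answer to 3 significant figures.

Energy conservation between the two points: ½mv₀² + mgh = ½mv²
The mass cancels from both sides.
v² = v₀² + 2gh = (4.96)² + 2(10)(0.512) = 34.842
v = √34.842 = 5.903 m/s

v = 5.90 m/s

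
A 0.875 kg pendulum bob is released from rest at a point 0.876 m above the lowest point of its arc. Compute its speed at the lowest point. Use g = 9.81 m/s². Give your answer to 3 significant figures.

By conservation of mechanical energy, mgh = ½mv²
v = √(2gh) = √(2 × 9.81 × 0.876) = √17.187 = 4.146 m/s

v = 4.15 m/s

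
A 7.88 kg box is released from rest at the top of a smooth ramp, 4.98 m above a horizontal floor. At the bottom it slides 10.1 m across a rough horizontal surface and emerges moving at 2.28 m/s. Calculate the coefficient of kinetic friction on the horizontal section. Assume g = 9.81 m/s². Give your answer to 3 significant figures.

Energy at the top = energy at the end + work done against friction:
mgh = ½mv² + μ_k m g d
mgh = 384.97 J; ½mv² = 20.482 J
W_f = 384.97 − 20.482 = 364.5 J
μ_k = W_f/(mg·d) = 364.5/(77.30 × 10.1) = 0.4668

μ_k = 0.467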